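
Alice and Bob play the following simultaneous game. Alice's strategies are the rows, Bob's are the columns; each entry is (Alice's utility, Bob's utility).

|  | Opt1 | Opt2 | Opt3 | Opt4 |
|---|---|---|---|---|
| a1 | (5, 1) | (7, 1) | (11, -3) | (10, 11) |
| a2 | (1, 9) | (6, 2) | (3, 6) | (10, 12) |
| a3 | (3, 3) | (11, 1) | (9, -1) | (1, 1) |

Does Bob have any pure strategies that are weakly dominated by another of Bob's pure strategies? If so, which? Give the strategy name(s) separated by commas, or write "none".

Nothing dominates Opt1: Opt2 at a2 (9>2); Opt3 at a1 (1>-3); Opt4 at a3 (3>1).
Opt2: dominated, since Opt1 does at least as well everywhere (a1: 1=1, a2: 9>2, a3: 3>1).
Opt3: dominated, since Opt1 does at least as well everywhere (a1: 1>-3, a2: 9>6, a3: 3>-1).
Opt4: no other strategy beats it everywhere (Opt1 at a1 (11>1); Opt2 at a1 (11>1); Opt3 at a1 (11>-3)).

Opt2, Opt3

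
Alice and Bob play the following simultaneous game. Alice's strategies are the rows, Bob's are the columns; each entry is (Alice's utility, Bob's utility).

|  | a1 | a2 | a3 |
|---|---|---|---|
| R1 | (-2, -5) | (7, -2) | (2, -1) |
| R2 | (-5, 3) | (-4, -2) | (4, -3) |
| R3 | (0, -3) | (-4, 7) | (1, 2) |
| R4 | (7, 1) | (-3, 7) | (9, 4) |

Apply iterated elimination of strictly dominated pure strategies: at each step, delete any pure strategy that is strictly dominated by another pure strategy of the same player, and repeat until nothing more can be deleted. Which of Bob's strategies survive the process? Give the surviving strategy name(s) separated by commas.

a2, a3

Alice's strategy R2 is strictly dominated by R4 (a1: 7>-5, a2: -3>-4, a3: 9>4) and is removed.
Alice's strategy R3 is strictly dominated by R4 (a1: 7>0, a2: -3>-4, a3: 9>1) and is removed.
Bob's strategy a1 is strictly dominated by a2 (R1: -2>-5, R4: 7>1) and is removed.
Among the remaining strategies, none is strictly dominated by another pure strategy of the same player, so the elimination stops.
Surviving strategies — Alice: {R1, R4}; Bob: {a2, a3}.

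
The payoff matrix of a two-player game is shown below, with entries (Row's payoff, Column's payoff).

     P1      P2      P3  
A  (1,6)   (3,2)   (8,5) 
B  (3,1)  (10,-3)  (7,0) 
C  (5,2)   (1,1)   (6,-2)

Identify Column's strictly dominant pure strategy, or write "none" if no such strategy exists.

P1

P1 vs P2: A: 6>2, B: 1>-3, C: 2>1.
P1 vs P3: A: 6>5, B: 1>0, C: 2>-2.
P1 strictly beats every other strategy against every opponent action, so it is strictly dominant.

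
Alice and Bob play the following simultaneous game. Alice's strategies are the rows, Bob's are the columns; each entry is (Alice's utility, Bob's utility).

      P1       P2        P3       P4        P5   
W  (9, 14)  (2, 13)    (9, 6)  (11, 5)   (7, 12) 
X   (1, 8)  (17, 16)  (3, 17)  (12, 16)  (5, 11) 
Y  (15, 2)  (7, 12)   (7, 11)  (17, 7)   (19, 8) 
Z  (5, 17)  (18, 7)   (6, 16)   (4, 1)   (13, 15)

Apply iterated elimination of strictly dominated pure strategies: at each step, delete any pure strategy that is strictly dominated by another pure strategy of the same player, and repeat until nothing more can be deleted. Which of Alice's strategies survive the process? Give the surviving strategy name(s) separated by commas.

Column P4 is eliminated: P3 beats it against every remaining row (W: 6>5, X: 17>16, Y: 11>7, Z: 16>1).
For Alice, Z strictly dominates X on the remaining columns (P1: 5>1, P2: 18>17, P3: 6>3, P5: 13>5); eliminate X.
Among the remaining strategies, none is strictly dominated by another pure strategy of the same player, so the elimination stops.
Surviving strategies — Alice: {W, Y, Z}; Bob: {P1, P2, P3, P5}.

W, Y, Z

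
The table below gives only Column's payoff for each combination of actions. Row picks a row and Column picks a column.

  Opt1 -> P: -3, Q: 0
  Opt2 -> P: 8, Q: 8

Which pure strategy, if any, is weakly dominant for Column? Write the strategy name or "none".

Q

Q vs P: Opt1: 0>-3, Opt2: 8=8.
Q is at least as good as every other strategy against every opponent action, so it is weakly dominant.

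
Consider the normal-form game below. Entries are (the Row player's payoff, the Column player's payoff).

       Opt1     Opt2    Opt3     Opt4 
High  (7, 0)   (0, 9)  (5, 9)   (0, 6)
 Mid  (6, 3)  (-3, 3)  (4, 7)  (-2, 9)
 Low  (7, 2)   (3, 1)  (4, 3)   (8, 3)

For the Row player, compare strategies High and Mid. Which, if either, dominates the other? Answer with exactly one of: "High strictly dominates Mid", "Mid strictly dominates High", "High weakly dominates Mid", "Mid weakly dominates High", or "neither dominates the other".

Compare High to Mid across every action of the Column player: Opt1: 7>6, Opt2: 0>-3, Opt3: 5>4, Opt4: 0>-2.
Every comparison favours High, so High strictly dominates Mid.

High strictly dominates Mid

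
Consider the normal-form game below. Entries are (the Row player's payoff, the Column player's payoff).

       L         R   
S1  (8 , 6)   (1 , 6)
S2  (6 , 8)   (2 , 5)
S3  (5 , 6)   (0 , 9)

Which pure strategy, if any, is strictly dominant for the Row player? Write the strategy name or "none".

S1 fails to dominate S2 at R (1<2).
S2 fails to dominate S1 at L (6<8).
S3 fails to dominate S1 at L (5<8).
No single strategy dominates all the others.

none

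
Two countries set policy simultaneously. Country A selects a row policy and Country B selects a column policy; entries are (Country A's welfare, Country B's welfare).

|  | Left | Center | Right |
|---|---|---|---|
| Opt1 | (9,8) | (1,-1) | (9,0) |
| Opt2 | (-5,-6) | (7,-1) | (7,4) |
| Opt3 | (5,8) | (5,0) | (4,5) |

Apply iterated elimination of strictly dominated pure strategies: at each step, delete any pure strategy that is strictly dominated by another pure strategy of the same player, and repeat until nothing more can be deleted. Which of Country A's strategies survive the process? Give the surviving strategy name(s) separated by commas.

Country B's strategy Center is strictly dominated by Right (Opt1: 0>-1, Opt2: 4>-1, Opt3: 5>0) and is removed.
Country A's strategy Opt2 is strictly dominated by Opt1 (Left: 9>-5, Right: 9>7) and is removed.
Country A's strategy Opt3 is strictly dominated by Opt1 (Left: 9>5, Right: 9>4) and is removed.
For Country B, Left strictly dominates Right on the remaining rows (Opt1: 8>0); eliminate Right.
Among the remaining strategies, none is strictly dominated by another pure strategy of the same player, so the elimination stops.
Surviving strategies — Country A: {Opt1}; Country B: {Left}.

Opt1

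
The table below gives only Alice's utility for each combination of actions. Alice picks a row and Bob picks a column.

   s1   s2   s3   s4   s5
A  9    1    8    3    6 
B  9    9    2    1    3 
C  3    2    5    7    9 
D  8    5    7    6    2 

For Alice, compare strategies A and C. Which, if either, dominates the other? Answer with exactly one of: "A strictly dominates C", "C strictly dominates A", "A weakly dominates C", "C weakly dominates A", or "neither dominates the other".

neither dominates the other

A's payoffs vs C's, by Bob's action — s1: 9>3, s2: 1<2, s3: 8>5, s4: 3<7, s5: 6<9.
A does better at s1, s3 but worse at s2, s4, s5; neither strategy dominates the other.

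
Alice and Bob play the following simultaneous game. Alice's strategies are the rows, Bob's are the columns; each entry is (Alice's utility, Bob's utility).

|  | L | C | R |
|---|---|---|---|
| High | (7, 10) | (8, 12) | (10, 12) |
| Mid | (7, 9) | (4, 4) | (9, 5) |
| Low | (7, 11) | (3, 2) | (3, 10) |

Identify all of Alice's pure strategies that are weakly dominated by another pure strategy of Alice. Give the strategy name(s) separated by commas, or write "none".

High: no other strategy beats it everywhere (Mid at C (8>4); Low at C (8>3)).
Mid is weakly dominated by High (L: 7=7, C: 8>4, R: 10>9).
High weakly dominates Low — L: 7=7, C: 8>3, R: 10>3.

Mid, Low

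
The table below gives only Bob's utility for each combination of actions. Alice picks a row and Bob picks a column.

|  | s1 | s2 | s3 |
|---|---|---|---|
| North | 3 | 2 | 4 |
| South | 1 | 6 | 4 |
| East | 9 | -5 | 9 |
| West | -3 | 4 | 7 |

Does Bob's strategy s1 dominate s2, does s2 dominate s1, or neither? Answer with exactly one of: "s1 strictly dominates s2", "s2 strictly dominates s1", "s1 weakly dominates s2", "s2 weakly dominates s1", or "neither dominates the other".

neither dominates the other

s1's payoffs vs s2's, by Alice's action — North: 3>2, South: 1<6, East: 9>-5, West: -3<4.
s1 does better at North, East but worse at South, West; neither strategy dominates the other.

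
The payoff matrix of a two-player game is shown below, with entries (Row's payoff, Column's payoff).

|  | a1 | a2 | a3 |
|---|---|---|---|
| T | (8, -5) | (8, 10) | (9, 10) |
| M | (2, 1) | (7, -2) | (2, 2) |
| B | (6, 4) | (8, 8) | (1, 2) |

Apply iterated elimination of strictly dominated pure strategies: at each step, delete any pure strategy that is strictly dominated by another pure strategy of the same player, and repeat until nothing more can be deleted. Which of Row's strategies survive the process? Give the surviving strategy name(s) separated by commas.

T, B

For Row, T strictly dominates M on the remaining columns (a1: 8>2, a2: 8>7, a3: 9>2); eliminate M.
Column's strategy a1 is strictly dominated by a2 (T: 10>-5, B: 8>4) and is removed.
Among the remaining strategies, none is strictly dominated by another pure strategy of the same player, so the elimination stops.
Surviving strategies — Row: {T, B}; Column: {a2, a3}.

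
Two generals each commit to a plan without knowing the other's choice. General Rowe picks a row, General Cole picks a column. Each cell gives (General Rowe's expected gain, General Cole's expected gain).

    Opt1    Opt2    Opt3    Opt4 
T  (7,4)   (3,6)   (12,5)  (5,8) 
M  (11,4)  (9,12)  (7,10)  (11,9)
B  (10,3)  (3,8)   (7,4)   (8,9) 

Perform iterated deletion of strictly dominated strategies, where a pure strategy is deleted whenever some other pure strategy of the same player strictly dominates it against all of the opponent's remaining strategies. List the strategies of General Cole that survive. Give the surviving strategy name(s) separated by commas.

Opt2

Column Opt1 is eliminated: Opt2 beats it against every remaining row (T: 6>4, M: 12>4, B: 8>3).
General Cole's strategy Opt3 is strictly dominated by Opt2 (T: 6>5, M: 12>10, B: 8>4) and is removed.
For General Rowe, M strictly dominates T on the remaining columns (Opt2: 9>3, Opt4: 11>5); eliminate T.
Row B is eliminated: M beats it against every remaining column (Opt2: 9>3, Opt4: 11>8).
General Cole's strategy Opt4 is strictly dominated by Opt2 (M: 12>9) and is removed.
Among the remaining strategies, none is strictly dominated by another pure strategy of the same player, so the elimination stops.
Surviving strategies — General Rowe: {M}; General Cole: {Opt2}.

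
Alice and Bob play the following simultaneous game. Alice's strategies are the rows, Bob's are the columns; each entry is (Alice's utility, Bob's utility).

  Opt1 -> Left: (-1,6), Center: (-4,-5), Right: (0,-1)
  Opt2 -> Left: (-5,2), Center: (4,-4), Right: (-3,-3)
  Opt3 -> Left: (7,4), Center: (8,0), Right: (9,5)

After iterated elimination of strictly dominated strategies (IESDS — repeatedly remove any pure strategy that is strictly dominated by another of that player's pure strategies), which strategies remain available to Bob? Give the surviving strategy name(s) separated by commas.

For Alice, Opt3 strictly dominates Opt1 on the remaining columns (Left: 7>-1, Center: 8>-4, Right: 9>0); eliminate Opt1.
Row Opt2 is eliminated: Opt3 beats it against every remaining column (Left: 7>-5, Center: 8>4, Right: 9>-3).
Column Left is eliminated: Right beats it against every remaining row (Opt3: 5>4).
Bob's strategy Center is strictly dominated by Right (Opt3: 5>0) and is removed.
Among the remaining strategies, none is strictly dominated by another pure strategy of the same player, so the elimination stops.
Surviving strategies — Alice: {Opt3}; Bob: {Right}.

Right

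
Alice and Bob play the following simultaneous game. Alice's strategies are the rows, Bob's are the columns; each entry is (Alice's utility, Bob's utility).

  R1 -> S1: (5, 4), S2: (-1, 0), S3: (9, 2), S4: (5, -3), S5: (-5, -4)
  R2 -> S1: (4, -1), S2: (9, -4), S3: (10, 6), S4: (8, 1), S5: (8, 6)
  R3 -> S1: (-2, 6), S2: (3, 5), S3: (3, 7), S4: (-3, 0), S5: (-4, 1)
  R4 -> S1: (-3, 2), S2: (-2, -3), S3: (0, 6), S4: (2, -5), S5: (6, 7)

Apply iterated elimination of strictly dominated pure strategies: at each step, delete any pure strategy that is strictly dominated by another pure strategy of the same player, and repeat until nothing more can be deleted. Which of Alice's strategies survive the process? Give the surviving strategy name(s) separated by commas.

Alice's strategy R3 is strictly dominated by R2 (S1: 4>-2, S2: 9>3, S3: 10>3, S4: 8>-3, S5: 8>-4) and is removed.
Alice's strategy R4 is strictly dominated by R2 (S1: 4>-3, S2: 9>-2, S3: 10>0, S4: 8>2, S5: 8>6) and is removed.
Column S2 is eliminated: S1 beats it against every remaining row (R1: 4>0, R2: -1>-4).
Bob's strategy S4 is strictly dominated by S3 (R1: 2>-3, R2: 6>1) and is removed.
Among the remaining strategies, none is strictly dominated by another pure strategy of the same player, so the elimination stops.
Surviving strategies — Alice: {R1, R2}; Bob: {S1, S3, S5}.

R1, R2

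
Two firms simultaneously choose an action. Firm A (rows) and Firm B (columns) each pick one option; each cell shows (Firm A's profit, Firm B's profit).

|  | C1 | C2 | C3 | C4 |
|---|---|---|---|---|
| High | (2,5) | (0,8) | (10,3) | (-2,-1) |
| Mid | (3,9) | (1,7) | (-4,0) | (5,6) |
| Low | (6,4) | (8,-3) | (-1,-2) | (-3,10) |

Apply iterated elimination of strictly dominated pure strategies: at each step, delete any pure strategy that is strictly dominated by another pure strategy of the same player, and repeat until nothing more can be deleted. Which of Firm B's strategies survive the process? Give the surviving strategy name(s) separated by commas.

C1, C4

Column C3 is eliminated: C1 beats it against every remaining row (High: 5>3, Mid: 9>0, Low: 4>-2).
Firm A's strategy High is strictly dominated by Mid (C1: 3>2, C2: 1>0, C4: 5>-2) and is removed.
Firm B's strategy C2 is strictly dominated by C1 (Mid: 9>7, Low: 4>-3) and is removed.
Among the remaining strategies, none is strictly dominated by another pure strategy of the same player, so the elimination stops.
Surviving strategies — Firm A: {Mid, Low}; Firm B: {C1, C4}.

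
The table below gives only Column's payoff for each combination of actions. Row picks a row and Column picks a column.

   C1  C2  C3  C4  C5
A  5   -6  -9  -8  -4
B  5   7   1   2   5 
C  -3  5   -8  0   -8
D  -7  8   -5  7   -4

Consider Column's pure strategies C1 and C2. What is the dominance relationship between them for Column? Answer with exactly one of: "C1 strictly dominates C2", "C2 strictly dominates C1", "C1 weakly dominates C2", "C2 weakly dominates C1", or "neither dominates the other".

neither dominates the other

C1's payoffs vs C2's, by Row's action — A: 5>-6, B: 5<7, C: -3<5, D: -7<8.
C1 does better at A but worse at B, C, D; neither strategy dominates the other.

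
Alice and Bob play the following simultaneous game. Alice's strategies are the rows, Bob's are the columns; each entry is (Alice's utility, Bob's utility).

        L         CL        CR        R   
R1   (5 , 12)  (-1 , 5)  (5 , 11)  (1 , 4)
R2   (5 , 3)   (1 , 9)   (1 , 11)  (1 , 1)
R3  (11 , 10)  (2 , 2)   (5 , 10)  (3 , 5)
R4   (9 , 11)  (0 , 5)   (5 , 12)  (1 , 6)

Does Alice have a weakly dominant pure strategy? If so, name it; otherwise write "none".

R3 vs R1: L: 11>5, CL: 2>-1, CR: 5=5, R: 3>1.
R3 vs R2: L: 11>5, CL: 2>1, CR: 5>1, R: 3>1.
R3 vs R4: L: 11>9, CL: 2>0, CR: 5=5, R: 3>1.
R3 is at least as good as every other strategy against every opponent action, so it is weakly dominant.

R3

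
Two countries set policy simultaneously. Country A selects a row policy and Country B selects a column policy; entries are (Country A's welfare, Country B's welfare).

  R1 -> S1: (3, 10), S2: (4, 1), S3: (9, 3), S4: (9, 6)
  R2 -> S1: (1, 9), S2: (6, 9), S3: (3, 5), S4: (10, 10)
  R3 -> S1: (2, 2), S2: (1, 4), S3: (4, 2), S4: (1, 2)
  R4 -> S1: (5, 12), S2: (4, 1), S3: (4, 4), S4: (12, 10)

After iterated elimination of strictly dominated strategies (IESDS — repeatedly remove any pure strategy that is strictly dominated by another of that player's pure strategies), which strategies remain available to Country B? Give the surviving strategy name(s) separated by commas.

Row R3 is eliminated: R1 beats it against every remaining column (S1: 3>2, S2: 4>1, S3: 9>4, S4: 9>1).
Country B's strategy S2 is strictly dominated by S4 (R1: 6>1, R2: 10>9, R4: 10>1) and is removed.
For Country A, R4 strictly dominates R2 on the remaining columns (S1: 5>1, S3: 4>3, S4: 12>10); eliminate R2.
Column S3 is eliminated: S1 beats it against every remaining row (R1: 10>3, R4: 12>4).
For Country A, R4 strictly dominates R1 on the remaining columns (S1: 5>3, S4: 12>9); eliminate R1.
Country B's strategy S4 is strictly dominated by S1 (R4: 12>10) and is removed.
Among the remaining strategies, none is strictly dominated by another pure strategy of the same player, so the elimination stops.
Surviving strategies — Country A: {R4}; Country B: {S1}.

S1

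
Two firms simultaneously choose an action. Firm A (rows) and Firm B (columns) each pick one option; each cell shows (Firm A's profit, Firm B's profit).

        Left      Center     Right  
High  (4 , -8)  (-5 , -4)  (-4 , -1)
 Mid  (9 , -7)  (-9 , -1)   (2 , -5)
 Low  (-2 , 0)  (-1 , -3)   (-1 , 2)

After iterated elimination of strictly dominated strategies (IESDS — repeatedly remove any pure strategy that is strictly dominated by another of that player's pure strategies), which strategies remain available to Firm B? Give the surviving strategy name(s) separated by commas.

For Firm B, Right strictly dominates Left on the remaining rows (High: -1>-8, Mid: -5>-7, Low: 2>0); eliminate Left.
For Firm A, Low strictly dominates High on the remaining columns (Center: -1>-5, Right: -1>-4); eliminate High.
Among the remaining strategies, none is strictly dominated by another pure strategy of the same player, so the elimination stops.
Surviving strategies — Firm A: {Mid, Low}; Firm B: {Center, Right}.

Center, Right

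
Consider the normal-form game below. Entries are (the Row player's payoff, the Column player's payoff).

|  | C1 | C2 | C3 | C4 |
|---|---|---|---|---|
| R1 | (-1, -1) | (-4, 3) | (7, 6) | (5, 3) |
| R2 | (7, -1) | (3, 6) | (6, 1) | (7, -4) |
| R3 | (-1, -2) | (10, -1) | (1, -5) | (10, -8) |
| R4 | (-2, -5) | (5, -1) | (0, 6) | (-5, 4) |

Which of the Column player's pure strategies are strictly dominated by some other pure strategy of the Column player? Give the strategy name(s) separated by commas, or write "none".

C1, C4

C1: dominated, since C2 does at least as well everywhere (R1: 3>-1, R2: 6>-1, R3: -1>-2, R4: -1>-5).
C2 is not dominated — it holds its own against C1 at R1 (3>-1); C3 at R2 (6>1); C4 at R1 (3=3).
Nothing dominates C3: C1 at R1 (6>-1); C2 at R1 (6>3); C4 at R1 (6>3).
C3 strictly dominates C4 — R1: 6>3, R2: 1>-4, R3: -5>-8, R4: 6>4.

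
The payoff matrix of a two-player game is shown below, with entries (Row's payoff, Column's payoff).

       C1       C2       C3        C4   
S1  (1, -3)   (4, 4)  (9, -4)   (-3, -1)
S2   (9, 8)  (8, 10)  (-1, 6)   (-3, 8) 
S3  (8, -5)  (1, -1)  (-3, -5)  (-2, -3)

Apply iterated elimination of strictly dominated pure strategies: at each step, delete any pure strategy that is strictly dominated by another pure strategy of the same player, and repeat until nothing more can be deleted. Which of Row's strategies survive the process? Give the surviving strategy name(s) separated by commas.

For Column, C2 strictly dominates C1 on the remaining rows (S1: 4>-3, S2: 10>8, S3: -1>-5); eliminate C1.
Column's strategy C3 is strictly dominated by C2 (S1: 4>-4, S2: 10>6, S3: -1>-5) and is removed.
Column C4 is eliminated: C2 beats it against every remaining row (S1: 4>-1, S2: 10>8, S3: -1>-3).
Row's strategy S1 is strictly dominated by S2 (C2: 8>4) and is removed.
Row S3 is eliminated: S2 beats it against every remaining column (C2: 8>1).
Among the remaining strategies, none is strictly dominated by another pure strategy of the same player, so the elimination stops.
Surviving strategies — Row: {S2}; Column: {C2}.

S2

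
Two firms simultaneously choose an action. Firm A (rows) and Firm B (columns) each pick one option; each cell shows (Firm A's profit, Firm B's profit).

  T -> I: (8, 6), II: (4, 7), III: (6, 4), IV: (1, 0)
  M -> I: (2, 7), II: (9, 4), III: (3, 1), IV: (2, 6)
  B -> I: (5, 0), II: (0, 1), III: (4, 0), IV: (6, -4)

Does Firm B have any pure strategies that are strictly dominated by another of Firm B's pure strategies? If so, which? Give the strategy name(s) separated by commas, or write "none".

I is not dominated — it holds its own against II at M (7>4); III at T (6>4); IV at T (6>0).
II is not dominated — it holds its own against I at T (7>6); III at T (7>4); IV at T (7>0).
III is strictly dominated by II (T: 7>4, M: 4>1, B: 1>0).
I strictly dominates IV — T: 6>0, M: 7>6, B: 0>-4.

III, IV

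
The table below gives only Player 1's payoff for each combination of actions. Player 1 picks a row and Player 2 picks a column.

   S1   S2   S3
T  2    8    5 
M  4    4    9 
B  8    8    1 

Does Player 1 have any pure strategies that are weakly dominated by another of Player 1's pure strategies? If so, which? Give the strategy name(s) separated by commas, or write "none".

none

T is not dominated — it holds its own against M at S2 (8>4); B at S3 (5>1).
Nothing dominates M: T at S1 (4>2); B at S3 (9>1).
Nothing dominates B: T at S1 (8>2); M at S1 (8>4).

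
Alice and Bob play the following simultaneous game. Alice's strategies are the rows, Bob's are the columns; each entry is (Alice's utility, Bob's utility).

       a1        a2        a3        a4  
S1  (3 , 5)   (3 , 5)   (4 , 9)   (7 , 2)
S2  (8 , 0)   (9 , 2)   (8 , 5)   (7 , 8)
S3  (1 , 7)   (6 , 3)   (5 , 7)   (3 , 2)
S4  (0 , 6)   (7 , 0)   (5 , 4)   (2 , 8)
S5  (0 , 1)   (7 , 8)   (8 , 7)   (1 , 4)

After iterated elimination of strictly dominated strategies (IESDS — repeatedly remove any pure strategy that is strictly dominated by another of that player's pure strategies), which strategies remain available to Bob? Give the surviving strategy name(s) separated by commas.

Row S3 is eliminated: S2 beats it against every remaining column (a1: 8>1, a2: 9>6, a3: 8>5, a4: 7>3).
For Alice, S2 strictly dominates S4 on the remaining columns (a1: 8>0, a2: 9>7, a3: 8>5, a4: 7>2); eliminate S4.
For Bob, a3 strictly dominates a1 on the remaining rows (S1: 9>5, S2: 5>0, S5: 7>1); eliminate a1.
Among the remaining strategies, none is strictly dominated by another pure strategy of the same player, so the elimination stops.
Surviving strategies — Alice: {S1, S2, S5}; Bob: {a2, a3, a4}.

a2, a3, a4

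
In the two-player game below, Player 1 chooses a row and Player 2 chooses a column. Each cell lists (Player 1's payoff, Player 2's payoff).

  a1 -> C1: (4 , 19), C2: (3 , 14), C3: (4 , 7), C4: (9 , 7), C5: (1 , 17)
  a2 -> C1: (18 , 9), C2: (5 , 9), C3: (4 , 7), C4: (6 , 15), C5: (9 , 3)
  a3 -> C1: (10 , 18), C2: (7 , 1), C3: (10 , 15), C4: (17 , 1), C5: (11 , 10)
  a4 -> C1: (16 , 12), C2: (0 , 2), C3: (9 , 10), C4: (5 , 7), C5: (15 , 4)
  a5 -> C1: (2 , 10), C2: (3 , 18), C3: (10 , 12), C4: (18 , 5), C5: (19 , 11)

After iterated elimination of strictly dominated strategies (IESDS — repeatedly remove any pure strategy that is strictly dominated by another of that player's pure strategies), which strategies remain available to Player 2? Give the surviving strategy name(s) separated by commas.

C1, C2, C3, C4

Row a1 is eliminated: a3 beats it against every remaining column (C1: 10>4, C2: 7>3, C3: 10>4, C4: 17>9, C5: 11>1).
Column C5 is eliminated: C3 beats it against every remaining row (a2: 7>3, a3: 15>10, a4: 10>4, a5: 12>11).
Among the remaining strategies, none is strictly dominated by another pure strategy of the same player, so the elimination stops.
Surviving strategies — Player 1: {a2, a3, a4, a5}; Player 2: {C1, C2, C3, C4}.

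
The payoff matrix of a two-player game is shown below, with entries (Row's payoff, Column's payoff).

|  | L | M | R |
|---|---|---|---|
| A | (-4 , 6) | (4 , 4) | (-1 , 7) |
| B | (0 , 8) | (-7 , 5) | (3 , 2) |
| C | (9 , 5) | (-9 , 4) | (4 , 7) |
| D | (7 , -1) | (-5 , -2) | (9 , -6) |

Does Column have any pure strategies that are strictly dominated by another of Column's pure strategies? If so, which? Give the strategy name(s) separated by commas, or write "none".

L is not dominated — it holds its own against M at A (6>4); R at B (8>2).
M is strictly dominated by L (A: 6>4, B: 8>5, C: 5>4, D: -1>-2).
Nothing dominates R: L at A (7>6); M at A (7>4).

M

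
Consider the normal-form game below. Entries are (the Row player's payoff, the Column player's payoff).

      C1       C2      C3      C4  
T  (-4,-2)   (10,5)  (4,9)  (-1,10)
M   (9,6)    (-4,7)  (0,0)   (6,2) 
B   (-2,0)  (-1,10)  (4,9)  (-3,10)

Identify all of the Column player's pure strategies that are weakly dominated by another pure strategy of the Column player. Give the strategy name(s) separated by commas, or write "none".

C1 is weakly dominated by C2 (T: 5>-2, M: 7>6, B: 10>0).
Nothing dominates C2: C1 at T (5>-2); C3 at M (7>0); C4 at M (7>2).
C4 weakly dominates C3 — T: 10>9, M: 2>0, B: 10>9.
Nothing dominates C4: C1 at T (10>-2); C2 at T (10>5); C3 at T (10>9).

C1, C3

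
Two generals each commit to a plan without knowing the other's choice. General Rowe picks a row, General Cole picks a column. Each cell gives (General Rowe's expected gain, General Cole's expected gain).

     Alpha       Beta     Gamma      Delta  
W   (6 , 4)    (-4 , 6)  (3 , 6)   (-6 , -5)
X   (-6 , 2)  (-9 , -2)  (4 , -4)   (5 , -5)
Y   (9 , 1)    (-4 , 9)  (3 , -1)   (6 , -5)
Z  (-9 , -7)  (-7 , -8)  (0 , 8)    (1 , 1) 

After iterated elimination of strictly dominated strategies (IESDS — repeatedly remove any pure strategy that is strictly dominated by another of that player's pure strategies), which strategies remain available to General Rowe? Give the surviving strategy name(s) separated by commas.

W, X, Y

Row Z is eliminated: Y beats it against every remaining column (Alpha: 9>-9, Beta: -4>-7, Gamma: 3>0, Delta: 6>1).
General Cole's strategy Delta is strictly dominated by Alpha (W: 4>-5, X: 2>-5, Y: 1>-5) and is removed.
Among the remaining strategies, none is strictly dominated by another pure strategy of the same player, so the elimination stops.
Surviving strategies — General Rowe: {W, X, Y}; General Cole: {Alpha, Beta, Gamma}.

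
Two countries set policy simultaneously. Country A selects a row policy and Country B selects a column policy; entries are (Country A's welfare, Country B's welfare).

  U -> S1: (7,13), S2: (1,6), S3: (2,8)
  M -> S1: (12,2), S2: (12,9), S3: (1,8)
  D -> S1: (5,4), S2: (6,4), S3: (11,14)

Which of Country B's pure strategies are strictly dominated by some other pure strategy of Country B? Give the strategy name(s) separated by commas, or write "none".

S1 is not dominated — it holds its own against S2 at U (13>6); S3 at U (13>8).
S2 is not dominated — it holds its own against S1 at M (9>2); S3 at M (9>8).
Nothing dominates S3: S1 at M (8>2); S2 at U (8>6).

none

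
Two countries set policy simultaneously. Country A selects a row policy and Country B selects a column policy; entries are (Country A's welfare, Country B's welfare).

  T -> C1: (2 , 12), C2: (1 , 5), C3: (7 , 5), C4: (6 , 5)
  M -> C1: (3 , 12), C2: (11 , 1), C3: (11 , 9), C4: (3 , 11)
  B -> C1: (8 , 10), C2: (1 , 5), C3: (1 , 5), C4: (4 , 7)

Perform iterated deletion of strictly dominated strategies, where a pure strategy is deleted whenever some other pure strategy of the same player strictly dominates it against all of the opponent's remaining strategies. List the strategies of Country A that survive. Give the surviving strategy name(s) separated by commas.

B

Country B's strategy C2 is strictly dominated by C1 (T: 12>5, M: 12>1, B: 10>5) and is removed.
Column C3 is eliminated: C1 beats it against every remaining row (T: 12>5, M: 12>9, B: 10>5).
For Country A, B strictly dominates M on the remaining columns (C1: 8>3, C4: 4>3); eliminate M.
For Country B, C1 strictly dominates C4 on the remaining rows (T: 12>5, B: 10>7); eliminate C4.
Row T is eliminated: B beats it against every remaining column (C1: 8>2).
Among the remaining strategies, none is strictly dominated by another pure strategy of the same player, so the elimination stops.
Surviving strategies — Country A: {B}; Country B: {C1}.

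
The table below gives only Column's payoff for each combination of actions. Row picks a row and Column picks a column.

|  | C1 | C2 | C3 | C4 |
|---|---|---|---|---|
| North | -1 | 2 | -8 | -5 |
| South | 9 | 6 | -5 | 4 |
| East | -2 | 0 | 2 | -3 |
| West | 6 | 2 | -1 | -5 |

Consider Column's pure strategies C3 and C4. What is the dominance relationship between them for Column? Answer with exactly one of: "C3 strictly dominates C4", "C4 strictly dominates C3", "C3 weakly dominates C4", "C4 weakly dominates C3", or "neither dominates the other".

neither dominates the other

Compare C3 to C4 across each choice by Row: North: -8<-5, South: -5<4, East: 2>-3, West: -1>-5.
C3 does better at East, West but worse at North, South; neither strategy dominates the other.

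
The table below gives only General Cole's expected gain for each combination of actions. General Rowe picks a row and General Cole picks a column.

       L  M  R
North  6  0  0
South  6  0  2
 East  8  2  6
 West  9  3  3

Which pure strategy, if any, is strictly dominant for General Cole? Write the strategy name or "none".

L vs M: North: 6>0, South: 6>0, East: 8>2, West: 9>3.
L vs R: North: 6>0, South: 6>2, East: 8>6, West: 9>3.
L strictly beats every other strategy against every opponent action, so it is strictly dominant.

L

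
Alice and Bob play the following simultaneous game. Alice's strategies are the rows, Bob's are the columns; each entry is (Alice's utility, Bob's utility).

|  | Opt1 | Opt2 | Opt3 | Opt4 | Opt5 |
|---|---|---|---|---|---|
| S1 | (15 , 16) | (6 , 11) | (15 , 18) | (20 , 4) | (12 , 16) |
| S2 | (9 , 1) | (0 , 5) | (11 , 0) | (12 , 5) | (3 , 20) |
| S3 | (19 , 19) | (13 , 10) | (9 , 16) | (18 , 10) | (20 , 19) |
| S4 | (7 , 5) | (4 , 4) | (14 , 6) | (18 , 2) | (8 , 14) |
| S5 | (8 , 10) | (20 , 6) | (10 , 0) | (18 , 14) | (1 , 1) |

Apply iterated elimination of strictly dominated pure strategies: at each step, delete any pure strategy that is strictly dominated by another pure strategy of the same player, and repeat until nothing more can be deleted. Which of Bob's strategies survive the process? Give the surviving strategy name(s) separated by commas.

Opt1, Opt3, Opt5

Alice's strategy S2 is strictly dominated by S1 (Opt1: 15>9, Opt2: 6>0, Opt3: 15>11, Opt4: 20>12, Opt5: 12>3) and is removed.
Row S4 is eliminated: S1 beats it against every remaining column (Opt1: 15>7, Opt2: 6>4, Opt3: 15>14, Opt4: 20>18, Opt5: 12>8).
Bob's strategy Opt2 is strictly dominated by Opt1 (S1: 16>11, S3: 19>10, S5: 10>6) and is removed.
Alice's strategy S5 is strictly dominated by S1 (Opt1: 15>8, Opt3: 15>10, Opt4: 20>18, Opt5: 12>1) and is removed.
Bob's strategy Opt4 is strictly dominated by Opt1 (S1: 16>4, S3: 19>10) and is removed.
Among the remaining strategies, none is strictly dominated by another pure strategy of the same player, so the elimination stops.
Surviving strategies — Alice: {S1, S3}; Bob: {Opt1, Opt3, Opt5}.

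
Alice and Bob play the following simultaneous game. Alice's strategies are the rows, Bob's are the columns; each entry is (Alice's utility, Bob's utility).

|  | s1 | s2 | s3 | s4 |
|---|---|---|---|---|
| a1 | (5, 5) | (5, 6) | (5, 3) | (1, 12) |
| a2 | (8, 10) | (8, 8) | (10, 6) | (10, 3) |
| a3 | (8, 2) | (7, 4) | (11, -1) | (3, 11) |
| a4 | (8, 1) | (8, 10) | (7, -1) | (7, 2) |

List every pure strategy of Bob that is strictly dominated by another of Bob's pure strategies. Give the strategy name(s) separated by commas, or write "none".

s3

Nothing dominates s1: s2 at a2 (10>8); s3 at a1 (5>3); s4 at a2 (10>3).
s2: no other strategy beats it everywhere (s1 at a1 (6>5); s3 at a1 (6>3); s4 at a2 (8>3)).
s1 strictly dominates s3 — a1: 5>3, a2: 10>6, a3: 2>-1, a4: 1>-1.
s4 is not dominated — it holds its own against s1 at a1 (12>5); s2 at a1 (12>6); s3 at a1 (12>3).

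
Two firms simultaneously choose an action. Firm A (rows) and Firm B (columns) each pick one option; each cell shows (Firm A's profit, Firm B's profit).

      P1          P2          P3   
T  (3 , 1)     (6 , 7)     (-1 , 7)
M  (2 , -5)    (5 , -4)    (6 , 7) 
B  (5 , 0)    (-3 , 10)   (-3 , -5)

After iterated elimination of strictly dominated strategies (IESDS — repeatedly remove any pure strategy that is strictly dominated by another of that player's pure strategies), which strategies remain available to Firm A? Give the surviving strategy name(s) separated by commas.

Firm B's strategy P1 is strictly dominated by P2 (T: 7>1, M: -4>-5, B: 10>0) and is removed.
Row B is eliminated: T beats it against every remaining column (P2: 6>-3, P3: -1>-3).
Among the remaining strategies, none is strictly dominated by another pure strategy of the same player, so the elimination stops.
Surviving strategies — Firm A: {T, M}; Firm B: {P2, P3}.

T, M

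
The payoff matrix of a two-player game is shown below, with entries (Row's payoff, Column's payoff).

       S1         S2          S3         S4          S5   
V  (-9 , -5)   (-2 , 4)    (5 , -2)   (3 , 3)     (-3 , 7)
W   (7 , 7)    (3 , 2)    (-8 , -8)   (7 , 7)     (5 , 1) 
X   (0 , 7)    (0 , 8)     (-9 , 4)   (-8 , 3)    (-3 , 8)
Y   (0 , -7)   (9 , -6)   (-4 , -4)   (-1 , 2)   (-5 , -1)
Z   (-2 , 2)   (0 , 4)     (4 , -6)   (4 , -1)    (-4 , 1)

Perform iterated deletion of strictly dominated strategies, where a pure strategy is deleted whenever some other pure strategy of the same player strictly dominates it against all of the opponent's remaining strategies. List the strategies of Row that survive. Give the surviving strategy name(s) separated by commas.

W

For Row, W strictly dominates X on the remaining columns (S1: 7>0, S2: 3>0, S3: -8>-9, S4: 7>-8, S5: 5>-3); eliminate X.
Column's strategy S3 is strictly dominated by S4 (V: 3>-2, W: 7>-8, Y: 2>-4, Z: -1>-6) and is removed.
For Row, W strictly dominates V on the remaining columns (S1: 7>-9, S2: 3>-2, S4: 7>3, S5: 5>-3); eliminate V.
Row Z is eliminated: W beats it against every remaining column (S1: 7>-2, S2: 3>0, S4: 7>4, S5: 5>-4).
Column's strategy S2 is strictly dominated by S4 (W: 7>2, Y: 2>-6) and is removed.
For Row, W strictly dominates Y on the remaining columns (S1: 7>0, S4: 7>-1, S5: 5>-5); eliminate Y.
For Column, S1 strictly dominates S5 on the remaining rows (W: 7>1); eliminate S5.
Among the remaining strategies, none is strictly dominated by another pure strategy of the same player, so the elimination stops.
Surviving strategies — Row: {W}; Column: {S1, S4}.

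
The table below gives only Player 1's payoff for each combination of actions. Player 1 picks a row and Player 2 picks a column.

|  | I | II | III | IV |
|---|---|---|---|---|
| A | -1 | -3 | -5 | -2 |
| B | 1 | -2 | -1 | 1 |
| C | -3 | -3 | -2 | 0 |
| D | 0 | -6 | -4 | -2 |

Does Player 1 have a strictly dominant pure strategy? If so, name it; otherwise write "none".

B vs A: I: 1>-1, II: -2>-3, III: -1>-5, IV: 1>-2.
B vs C: I: 1>-3, II: -2>-3, III: -1>-2, IV: 1>0.
B vs D: I: 1>0, II: -2>-6, III: -1>-4, IV: 1>-2.
B strictly beats every other strategy against every opponent action, so it is strictly dominant.

B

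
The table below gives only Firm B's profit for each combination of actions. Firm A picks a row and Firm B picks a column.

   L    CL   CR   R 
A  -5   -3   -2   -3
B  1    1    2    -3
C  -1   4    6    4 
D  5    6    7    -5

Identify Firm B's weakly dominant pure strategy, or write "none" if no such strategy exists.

CR vs L: A: -2>-5, B: 2>1, C: 6>-1, D: 7>5.
CR vs CL: A: -2>-3, B: 2>1, C: 6>4, D: 7>6.
CR vs R: A: -2>-3, B: 2>-3, C: 6>4, D: 7>-5.
CR is at least as good as every other strategy against every opponent action, so it is weakly dominant.

CR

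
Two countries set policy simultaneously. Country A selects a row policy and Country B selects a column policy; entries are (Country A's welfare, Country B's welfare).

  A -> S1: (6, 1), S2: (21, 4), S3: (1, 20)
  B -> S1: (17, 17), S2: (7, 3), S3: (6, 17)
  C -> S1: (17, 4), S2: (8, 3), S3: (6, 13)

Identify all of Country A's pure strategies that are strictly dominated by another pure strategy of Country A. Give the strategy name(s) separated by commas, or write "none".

Nothing dominates A: B at S2 (21>7); C at S2 (21>8).
B is not dominated — it holds its own against A at S1 (17>6); C at S1 (17=17).
C is not dominated — it holds its own against A at S1 (17>6); B at S1 (17=17).

none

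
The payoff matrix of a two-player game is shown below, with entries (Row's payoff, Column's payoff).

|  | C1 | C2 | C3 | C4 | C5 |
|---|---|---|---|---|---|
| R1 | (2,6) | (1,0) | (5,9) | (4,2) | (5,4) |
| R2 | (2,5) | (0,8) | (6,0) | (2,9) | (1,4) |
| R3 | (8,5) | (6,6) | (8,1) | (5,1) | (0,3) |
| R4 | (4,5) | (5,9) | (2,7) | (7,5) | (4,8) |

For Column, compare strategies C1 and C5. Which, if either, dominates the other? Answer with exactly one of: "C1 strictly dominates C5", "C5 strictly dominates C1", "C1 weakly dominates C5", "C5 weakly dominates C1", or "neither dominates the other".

C1's payoffs vs C5's, by Row's action — R1: 6>4, R2: 5>4, R3: 5>3, R4: 5<8.
C1 does better at R1, R2, R3 but worse at R4; neither strategy dominates the other.

neither dominates the other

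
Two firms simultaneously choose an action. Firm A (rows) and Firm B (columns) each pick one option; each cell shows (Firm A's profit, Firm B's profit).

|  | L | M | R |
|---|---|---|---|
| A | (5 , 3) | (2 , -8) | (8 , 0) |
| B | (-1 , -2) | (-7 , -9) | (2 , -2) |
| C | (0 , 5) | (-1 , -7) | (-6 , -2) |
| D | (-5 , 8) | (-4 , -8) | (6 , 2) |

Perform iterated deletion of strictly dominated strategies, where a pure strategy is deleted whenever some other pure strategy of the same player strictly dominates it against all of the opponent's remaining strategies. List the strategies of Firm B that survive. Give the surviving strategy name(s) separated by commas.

Firm A's strategy B is strictly dominated by A (L: 5>-1, M: 2>-7, R: 8>2) and is removed.
For Firm A, A strictly dominates C on the remaining columns (L: 5>0, M: 2>-1, R: 8>-6); eliminate C.
Row D is eliminated: A beats it against every remaining column (L: 5>-5, M: 2>-4, R: 8>6).
Firm B's strategy M is strictly dominated by L (A: 3>-8) and is removed.
Column R is eliminated: L beats it against every remaining row (A: 3>0).
Among the remaining strategies, none is strictly dominated by another pure strategy of the same player, so the elimination stops.
Surviving strategies — Firm A: {A}; Firm B: {L}.

L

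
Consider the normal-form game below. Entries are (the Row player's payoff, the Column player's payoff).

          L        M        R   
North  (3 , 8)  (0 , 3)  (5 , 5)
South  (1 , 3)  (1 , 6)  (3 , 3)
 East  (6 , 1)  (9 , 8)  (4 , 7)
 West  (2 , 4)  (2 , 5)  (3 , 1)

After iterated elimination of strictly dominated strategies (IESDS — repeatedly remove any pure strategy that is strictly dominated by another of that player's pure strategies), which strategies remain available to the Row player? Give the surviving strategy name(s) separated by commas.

North, East

The Row player's strategy South is strictly dominated by East (L: 6>1, M: 9>1, R: 4>3) and is removed.
For the Row player, East strictly dominates West on the remaining columns (L: 6>2, M: 9>2, R: 4>3); eliminate West.
Among the remaining strategies, none is strictly dominated by another pure strategy of the same player, so the elimination stops.
Surviving strategies — the Row player: {North, East}; the Column player: {L, M, R}.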